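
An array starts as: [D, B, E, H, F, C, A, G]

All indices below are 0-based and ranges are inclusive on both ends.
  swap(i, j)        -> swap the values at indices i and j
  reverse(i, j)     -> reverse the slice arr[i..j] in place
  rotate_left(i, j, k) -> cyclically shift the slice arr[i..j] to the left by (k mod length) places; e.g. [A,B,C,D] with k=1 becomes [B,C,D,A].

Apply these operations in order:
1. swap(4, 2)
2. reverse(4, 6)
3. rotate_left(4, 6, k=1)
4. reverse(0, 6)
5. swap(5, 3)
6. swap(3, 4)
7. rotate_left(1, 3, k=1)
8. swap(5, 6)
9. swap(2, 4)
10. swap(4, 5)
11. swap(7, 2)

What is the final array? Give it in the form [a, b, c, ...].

Answer: [A, C, G, E, D, F, H, B]

Derivation:
After 1 (swap(4, 2)): [D, B, F, H, E, C, A, G]
After 2 (reverse(4, 6)): [D, B, F, H, A, C, E, G]
After 3 (rotate_left(4, 6, k=1)): [D, B, F, H, C, E, A, G]
After 4 (reverse(0, 6)): [A, E, C, H, F, B, D, G]
After 5 (swap(5, 3)): [A, E, C, B, F, H, D, G]
After 6 (swap(3, 4)): [A, E, C, F, B, H, D, G]
After 7 (rotate_left(1, 3, k=1)): [A, C, F, E, B, H, D, G]
After 8 (swap(5, 6)): [A, C, F, E, B, D, H, G]
After 9 (swap(2, 4)): [A, C, B, E, F, D, H, G]
After 10 (swap(4, 5)): [A, C, B, E, D, F, H, G]
After 11 (swap(7, 2)): [A, C, G, E, D, F, H, B]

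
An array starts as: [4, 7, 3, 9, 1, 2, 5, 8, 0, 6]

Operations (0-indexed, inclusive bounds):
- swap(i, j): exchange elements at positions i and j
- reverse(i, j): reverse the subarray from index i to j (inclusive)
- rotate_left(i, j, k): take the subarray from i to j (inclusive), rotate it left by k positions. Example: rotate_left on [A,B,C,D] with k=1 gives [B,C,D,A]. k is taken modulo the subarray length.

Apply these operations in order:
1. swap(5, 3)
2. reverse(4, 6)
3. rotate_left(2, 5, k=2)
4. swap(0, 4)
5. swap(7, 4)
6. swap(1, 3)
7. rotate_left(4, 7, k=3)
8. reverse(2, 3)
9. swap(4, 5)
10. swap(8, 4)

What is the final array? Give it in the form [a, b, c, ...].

Answer: [3, 9, 7, 5, 0, 4, 2, 1, 8, 6]

Derivation:
After 1 (swap(5, 3)): [4, 7, 3, 2, 1, 9, 5, 8, 0, 6]
After 2 (reverse(4, 6)): [4, 7, 3, 2, 5, 9, 1, 8, 0, 6]
After 3 (rotate_left(2, 5, k=2)): [4, 7, 5, 9, 3, 2, 1, 8, 0, 6]
After 4 (swap(0, 4)): [3, 7, 5, 9, 4, 2, 1, 8, 0, 6]
After 5 (swap(7, 4)): [3, 7, 5, 9, 8, 2, 1, 4, 0, 6]
After 6 (swap(1, 3)): [3, 9, 5, 7, 8, 2, 1, 4, 0, 6]
After 7 (rotate_left(4, 7, k=3)): [3, 9, 5, 7, 4, 8, 2, 1, 0, 6]
After 8 (reverse(2, 3)): [3, 9, 7, 5, 4, 8, 2, 1, 0, 6]
After 9 (swap(4, 5)): [3, 9, 7, 5, 8, 4, 2, 1, 0, 6]
After 10 (swap(8, 4)): [3, 9, 7, 5, 0, 4, 2, 1, 8, 6]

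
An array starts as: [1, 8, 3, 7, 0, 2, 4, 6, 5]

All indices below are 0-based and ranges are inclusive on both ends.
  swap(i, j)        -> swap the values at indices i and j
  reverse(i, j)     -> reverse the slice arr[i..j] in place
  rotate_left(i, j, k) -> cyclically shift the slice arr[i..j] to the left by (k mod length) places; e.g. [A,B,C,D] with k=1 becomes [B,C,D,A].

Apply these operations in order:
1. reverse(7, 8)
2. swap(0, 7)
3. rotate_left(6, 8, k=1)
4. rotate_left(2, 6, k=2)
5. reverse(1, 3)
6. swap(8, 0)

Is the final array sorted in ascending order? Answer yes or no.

After 1 (reverse(7, 8)): [1, 8, 3, 7, 0, 2, 4, 5, 6]
After 2 (swap(0, 7)): [5, 8, 3, 7, 0, 2, 4, 1, 6]
After 3 (rotate_left(6, 8, k=1)): [5, 8, 3, 7, 0, 2, 1, 6, 4]
After 4 (rotate_left(2, 6, k=2)): [5, 8, 0, 2, 1, 3, 7, 6, 4]
After 5 (reverse(1, 3)): [5, 2, 0, 8, 1, 3, 7, 6, 4]
After 6 (swap(8, 0)): [4, 2, 0, 8, 1, 3, 7, 6, 5]

Answer: no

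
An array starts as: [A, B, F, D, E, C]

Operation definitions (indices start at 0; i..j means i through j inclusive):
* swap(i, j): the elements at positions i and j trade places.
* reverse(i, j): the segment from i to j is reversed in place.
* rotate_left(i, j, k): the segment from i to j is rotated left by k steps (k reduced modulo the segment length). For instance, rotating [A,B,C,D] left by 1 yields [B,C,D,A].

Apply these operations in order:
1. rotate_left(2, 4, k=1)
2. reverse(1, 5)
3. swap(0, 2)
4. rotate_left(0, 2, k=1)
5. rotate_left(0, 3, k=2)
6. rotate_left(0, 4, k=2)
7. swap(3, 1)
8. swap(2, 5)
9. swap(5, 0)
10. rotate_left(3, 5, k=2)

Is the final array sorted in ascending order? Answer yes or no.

Answer: no

Derivation:
After 1 (rotate_left(2, 4, k=1)): [A, B, D, E, F, C]
After 2 (reverse(1, 5)): [A, C, F, E, D, B]
After 3 (swap(0, 2)): [F, C, A, E, D, B]
After 4 (rotate_left(0, 2, k=1)): [C, A, F, E, D, B]
After 5 (rotate_left(0, 3, k=2)): [F, E, C, A, D, B]
After 6 (rotate_left(0, 4, k=2)): [C, A, D, F, E, B]
After 7 (swap(3, 1)): [C, F, D, A, E, B]
After 8 (swap(2, 5)): [C, F, B, A, E, D]
After 9 (swap(5, 0)): [D, F, B, A, E, C]
After 10 (rotate_left(3, 5, k=2)): [D, F, B, C, A, E]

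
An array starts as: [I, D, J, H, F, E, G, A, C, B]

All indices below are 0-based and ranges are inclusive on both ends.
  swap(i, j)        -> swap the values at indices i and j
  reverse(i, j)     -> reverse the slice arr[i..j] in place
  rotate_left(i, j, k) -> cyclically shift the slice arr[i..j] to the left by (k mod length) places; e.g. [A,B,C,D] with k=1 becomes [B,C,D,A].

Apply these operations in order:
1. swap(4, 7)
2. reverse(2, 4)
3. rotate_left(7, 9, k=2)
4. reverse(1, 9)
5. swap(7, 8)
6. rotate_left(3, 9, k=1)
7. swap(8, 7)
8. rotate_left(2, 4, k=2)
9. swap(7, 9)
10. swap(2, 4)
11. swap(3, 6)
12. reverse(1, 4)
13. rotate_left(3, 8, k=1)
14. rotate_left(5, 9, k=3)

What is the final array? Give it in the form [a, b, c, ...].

After 1 (swap(4, 7)): [I, D, J, H, A, E, G, F, C, B]
After 2 (reverse(2, 4)): [I, D, A, H, J, E, G, F, C, B]
After 3 (rotate_left(7, 9, k=2)): [I, D, A, H, J, E, G, B, F, C]
After 4 (reverse(1, 9)): [I, C, F, B, G, E, J, H, A, D]
After 5 (swap(7, 8)): [I, C, F, B, G, E, J, A, H, D]
After 6 (rotate_left(3, 9, k=1)): [I, C, F, G, E, J, A, H, D, B]
After 7 (swap(8, 7)): [I, C, F, G, E, J, A, D, H, B]
After 8 (rotate_left(2, 4, k=2)): [I, C, E, F, G, J, A, D, H, B]
After 9 (swap(7, 9)): [I, C, E, F, G, J, A, B, H, D]
After 10 (swap(2, 4)): [I, C, G, F, E, J, A, B, H, D]
After 11 (swap(3, 6)): [I, C, G, A, E, J, F, B, H, D]
After 12 (reverse(1, 4)): [I, E, A, G, C, J, F, B, H, D]
After 13 (rotate_left(3, 8, k=1)): [I, E, A, C, J, F, B, H, G, D]
After 14 (rotate_left(5, 9, k=3)): [I, E, A, C, J, G, D, F, B, H]

Answer: [I, E, A, C, J, G, D, F, B, H]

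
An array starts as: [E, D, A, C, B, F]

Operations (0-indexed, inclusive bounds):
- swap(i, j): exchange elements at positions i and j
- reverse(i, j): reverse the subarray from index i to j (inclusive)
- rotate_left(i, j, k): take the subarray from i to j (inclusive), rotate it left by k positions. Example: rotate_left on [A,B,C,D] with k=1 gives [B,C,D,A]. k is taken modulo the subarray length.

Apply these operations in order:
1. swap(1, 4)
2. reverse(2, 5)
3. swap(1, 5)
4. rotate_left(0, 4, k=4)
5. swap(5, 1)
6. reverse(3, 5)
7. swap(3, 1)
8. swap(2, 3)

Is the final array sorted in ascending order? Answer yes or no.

Answer: no

Derivation:
After 1 (swap(1, 4)): [E, B, A, C, D, F]
After 2 (reverse(2, 5)): [E, B, F, D, C, A]
After 3 (swap(1, 5)): [E, A, F, D, C, B]
After 4 (rotate_left(0, 4, k=4)): [C, E, A, F, D, B]
After 5 (swap(5, 1)): [C, B, A, F, D, E]
After 6 (reverse(3, 5)): [C, B, A, E, D, F]
After 7 (swap(3, 1)): [C, E, A, B, D, F]
After 8 (swap(2, 3)): [C, E, B, A, D, F]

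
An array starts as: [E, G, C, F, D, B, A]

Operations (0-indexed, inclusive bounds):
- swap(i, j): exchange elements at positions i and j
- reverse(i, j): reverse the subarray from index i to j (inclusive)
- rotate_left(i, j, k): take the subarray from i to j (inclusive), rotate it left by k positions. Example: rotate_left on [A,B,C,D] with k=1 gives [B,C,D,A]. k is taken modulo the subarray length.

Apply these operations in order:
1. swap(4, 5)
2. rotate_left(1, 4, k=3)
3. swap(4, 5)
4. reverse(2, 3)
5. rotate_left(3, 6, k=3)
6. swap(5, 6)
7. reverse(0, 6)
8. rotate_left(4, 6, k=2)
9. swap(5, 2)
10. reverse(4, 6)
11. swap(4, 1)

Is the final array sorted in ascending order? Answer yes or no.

After 1 (swap(4, 5)): [E, G, C, F, B, D, A]
After 2 (rotate_left(1, 4, k=3)): [E, B, G, C, F, D, A]
After 3 (swap(4, 5)): [E, B, G, C, D, F, A]
After 4 (reverse(2, 3)): [E, B, C, G, D, F, A]
After 5 (rotate_left(3, 6, k=3)): [E, B, C, A, G, D, F]
After 6 (swap(5, 6)): [E, B, C, A, G, F, D]
After 7 (reverse(0, 6)): [D, F, G, A, C, B, E]
After 8 (rotate_left(4, 6, k=2)): [D, F, G, A, E, C, B]
After 9 (swap(5, 2)): [D, F, C, A, E, G, B]
After 10 (reverse(4, 6)): [D, F, C, A, B, G, E]
After 11 (swap(4, 1)): [D, B, C, A, F, G, E]

Answer: no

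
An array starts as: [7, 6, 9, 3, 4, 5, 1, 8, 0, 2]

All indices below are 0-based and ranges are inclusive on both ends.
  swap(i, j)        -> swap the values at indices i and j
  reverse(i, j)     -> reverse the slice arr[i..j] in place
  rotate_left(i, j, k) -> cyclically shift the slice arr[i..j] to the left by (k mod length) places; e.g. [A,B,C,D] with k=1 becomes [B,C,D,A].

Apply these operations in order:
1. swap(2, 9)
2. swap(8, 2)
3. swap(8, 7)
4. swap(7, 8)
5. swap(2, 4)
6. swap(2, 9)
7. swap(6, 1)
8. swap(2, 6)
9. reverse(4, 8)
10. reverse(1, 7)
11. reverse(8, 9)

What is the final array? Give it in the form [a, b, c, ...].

After 1 (swap(2, 9)): [7, 6, 2, 3, 4, 5, 1, 8, 0, 9]
After 2 (swap(8, 2)): [7, 6, 0, 3, 4, 5, 1, 8, 2, 9]
After 3 (swap(8, 7)): [7, 6, 0, 3, 4, 5, 1, 2, 8, 9]
After 4 (swap(7, 8)): [7, 6, 0, 3, 4, 5, 1, 8, 2, 9]
After 5 (swap(2, 4)): [7, 6, 4, 3, 0, 5, 1, 8, 2, 9]
After 6 (swap(2, 9)): [7, 6, 9, 3, 0, 5, 1, 8, 2, 4]
After 7 (swap(6, 1)): [7, 1, 9, 3, 0, 5, 6, 8, 2, 4]
After 8 (swap(2, 6)): [7, 1, 6, 3, 0, 5, 9, 8, 2, 4]
After 9 (reverse(4, 8)): [7, 1, 6, 3, 2, 8, 9, 5, 0, 4]
After 10 (reverse(1, 7)): [7, 5, 9, 8, 2, 3, 6, 1, 0, 4]
After 11 (reverse(8, 9)): [7, 5, 9, 8, 2, 3, 6, 1, 4, 0]

Answer: [7, 5, 9, 8, 2, 3, 6, 1, 4, 0]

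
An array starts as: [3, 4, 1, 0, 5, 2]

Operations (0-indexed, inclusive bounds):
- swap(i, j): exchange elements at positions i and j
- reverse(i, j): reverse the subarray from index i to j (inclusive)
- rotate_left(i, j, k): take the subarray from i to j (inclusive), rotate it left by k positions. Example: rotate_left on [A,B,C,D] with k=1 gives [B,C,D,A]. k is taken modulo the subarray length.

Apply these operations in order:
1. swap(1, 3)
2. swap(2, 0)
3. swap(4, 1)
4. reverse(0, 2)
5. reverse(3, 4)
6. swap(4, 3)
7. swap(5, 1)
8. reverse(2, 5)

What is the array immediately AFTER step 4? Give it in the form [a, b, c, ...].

Answer: [3, 5, 1, 4, 0, 2]

Derivation:
After 1 (swap(1, 3)): [3, 0, 1, 4, 5, 2]
After 2 (swap(2, 0)): [1, 0, 3, 4, 5, 2]
After 3 (swap(4, 1)): [1, 5, 3, 4, 0, 2]
After 4 (reverse(0, 2)): [3, 5, 1, 4, 0, 2]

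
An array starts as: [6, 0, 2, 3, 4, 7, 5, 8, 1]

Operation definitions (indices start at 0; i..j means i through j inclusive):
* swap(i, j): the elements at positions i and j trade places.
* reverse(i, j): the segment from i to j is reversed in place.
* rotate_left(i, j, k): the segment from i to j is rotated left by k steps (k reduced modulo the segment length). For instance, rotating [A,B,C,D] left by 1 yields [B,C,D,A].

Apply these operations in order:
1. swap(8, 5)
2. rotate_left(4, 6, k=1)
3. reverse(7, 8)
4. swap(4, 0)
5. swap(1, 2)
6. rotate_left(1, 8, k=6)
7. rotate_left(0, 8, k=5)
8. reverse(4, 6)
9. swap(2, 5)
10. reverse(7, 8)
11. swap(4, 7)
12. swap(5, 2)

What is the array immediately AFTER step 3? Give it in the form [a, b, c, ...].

After 1 (swap(8, 5)): [6, 0, 2, 3, 4, 1, 5, 8, 7]
After 2 (rotate_left(4, 6, k=1)): [6, 0, 2, 3, 1, 5, 4, 8, 7]
After 3 (reverse(7, 8)): [6, 0, 2, 3, 1, 5, 4, 7, 8]

Answer: [6, 0, 2, 3, 1, 5, 4, 7, 8]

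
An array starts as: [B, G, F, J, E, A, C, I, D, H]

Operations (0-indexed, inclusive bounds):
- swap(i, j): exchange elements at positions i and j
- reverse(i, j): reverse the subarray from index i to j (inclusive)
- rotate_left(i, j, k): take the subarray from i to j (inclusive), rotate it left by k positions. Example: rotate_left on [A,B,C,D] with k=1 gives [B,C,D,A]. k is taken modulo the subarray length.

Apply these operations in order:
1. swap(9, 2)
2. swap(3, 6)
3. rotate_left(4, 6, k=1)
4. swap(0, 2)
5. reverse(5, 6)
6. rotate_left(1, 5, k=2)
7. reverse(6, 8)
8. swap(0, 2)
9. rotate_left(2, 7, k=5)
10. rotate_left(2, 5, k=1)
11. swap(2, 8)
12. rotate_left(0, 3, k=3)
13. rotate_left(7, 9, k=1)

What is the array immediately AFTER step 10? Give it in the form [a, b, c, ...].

Answer: [A, C, H, E, G, I, B, D, J, F]

Derivation:
After 1 (swap(9, 2)): [B, G, H, J, E, A, C, I, D, F]
After 2 (swap(3, 6)): [B, G, H, C, E, A, J, I, D, F]
After 3 (rotate_left(4, 6, k=1)): [B, G, H, C, A, J, E, I, D, F]
After 4 (swap(0, 2)): [H, G, B, C, A, J, E, I, D, F]
After 5 (reverse(5, 6)): [H, G, B, C, A, E, J, I, D, F]
After 6 (rotate_left(1, 5, k=2)): [H, C, A, E, G, B, J, I, D, F]
After 7 (reverse(6, 8)): [H, C, A, E, G, B, D, I, J, F]
After 8 (swap(0, 2)): [A, C, H, E, G, B, D, I, J, F]
After 9 (rotate_left(2, 7, k=5)): [A, C, I, H, E, G, B, D, J, F]
After 10 (rotate_left(2, 5, k=1)): [A, C, H, E, G, I, B, D, J, F]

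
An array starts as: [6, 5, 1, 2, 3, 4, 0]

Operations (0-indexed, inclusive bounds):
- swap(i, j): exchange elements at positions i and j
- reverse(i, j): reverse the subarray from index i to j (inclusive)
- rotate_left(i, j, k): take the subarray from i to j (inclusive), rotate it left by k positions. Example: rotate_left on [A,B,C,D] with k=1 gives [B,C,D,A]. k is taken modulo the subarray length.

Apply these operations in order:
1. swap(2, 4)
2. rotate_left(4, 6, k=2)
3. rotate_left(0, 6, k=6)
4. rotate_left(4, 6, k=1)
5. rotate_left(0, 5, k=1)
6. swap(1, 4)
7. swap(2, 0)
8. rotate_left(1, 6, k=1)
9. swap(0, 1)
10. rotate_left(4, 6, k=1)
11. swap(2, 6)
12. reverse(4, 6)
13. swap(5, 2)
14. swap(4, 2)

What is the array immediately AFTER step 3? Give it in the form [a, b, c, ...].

After 1 (swap(2, 4)): [6, 5, 3, 2, 1, 4, 0]
After 2 (rotate_left(4, 6, k=2)): [6, 5, 3, 2, 0, 1, 4]
After 3 (rotate_left(0, 6, k=6)): [4, 6, 5, 3, 2, 0, 1]

Answer: [4, 6, 5, 3, 2, 0, 1]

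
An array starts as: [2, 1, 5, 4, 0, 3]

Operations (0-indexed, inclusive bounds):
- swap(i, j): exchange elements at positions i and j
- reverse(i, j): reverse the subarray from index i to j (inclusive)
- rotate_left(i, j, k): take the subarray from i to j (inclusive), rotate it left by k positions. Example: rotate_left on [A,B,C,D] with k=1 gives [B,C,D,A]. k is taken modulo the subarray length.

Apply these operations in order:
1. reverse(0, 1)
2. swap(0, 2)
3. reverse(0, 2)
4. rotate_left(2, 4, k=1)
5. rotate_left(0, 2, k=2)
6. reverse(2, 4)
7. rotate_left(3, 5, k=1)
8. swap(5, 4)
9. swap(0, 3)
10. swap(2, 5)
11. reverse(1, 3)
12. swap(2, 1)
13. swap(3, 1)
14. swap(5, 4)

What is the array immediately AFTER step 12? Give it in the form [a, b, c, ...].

Answer: [2, 3, 4, 1, 0, 5]

Derivation:
After 1 (reverse(0, 1)): [1, 2, 5, 4, 0, 3]
After 2 (swap(0, 2)): [5, 2, 1, 4, 0, 3]
After 3 (reverse(0, 2)): [1, 2, 5, 4, 0, 3]
After 4 (rotate_left(2, 4, k=1)): [1, 2, 4, 0, 5, 3]
After 5 (rotate_left(0, 2, k=2)): [4, 1, 2, 0, 5, 3]
After 6 (reverse(2, 4)): [4, 1, 5, 0, 2, 3]
After 7 (rotate_left(3, 5, k=1)): [4, 1, 5, 2, 3, 0]
After 8 (swap(5, 4)): [4, 1, 5, 2, 0, 3]
After 9 (swap(0, 3)): [2, 1, 5, 4, 0, 3]
After 10 (swap(2, 5)): [2, 1, 3, 4, 0, 5]
After 11 (reverse(1, 3)): [2, 4, 3, 1, 0, 5]
After 12 (swap(2, 1)): [2, 3, 4, 1, 0, 5]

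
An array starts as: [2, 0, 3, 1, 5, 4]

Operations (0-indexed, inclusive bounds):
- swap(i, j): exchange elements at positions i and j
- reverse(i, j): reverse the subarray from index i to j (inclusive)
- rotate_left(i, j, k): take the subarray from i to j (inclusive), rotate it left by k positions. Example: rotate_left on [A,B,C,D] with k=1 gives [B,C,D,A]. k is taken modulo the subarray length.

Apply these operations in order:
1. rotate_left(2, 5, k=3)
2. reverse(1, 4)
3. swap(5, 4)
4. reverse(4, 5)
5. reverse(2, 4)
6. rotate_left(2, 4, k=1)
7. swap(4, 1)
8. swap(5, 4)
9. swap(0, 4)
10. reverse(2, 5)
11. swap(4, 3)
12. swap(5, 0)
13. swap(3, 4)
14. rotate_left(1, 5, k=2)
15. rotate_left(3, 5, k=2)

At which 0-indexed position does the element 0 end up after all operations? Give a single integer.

Answer: 5

Derivation:
After 1 (rotate_left(2, 5, k=3)): [2, 0, 4, 3, 1, 5]
After 2 (reverse(1, 4)): [2, 1, 3, 4, 0, 5]
After 3 (swap(5, 4)): [2, 1, 3, 4, 5, 0]
After 4 (reverse(4, 5)): [2, 1, 3, 4, 0, 5]
After 5 (reverse(2, 4)): [2, 1, 0, 4, 3, 5]
After 6 (rotate_left(2, 4, k=1)): [2, 1, 4, 3, 0, 5]
After 7 (swap(4, 1)): [2, 0, 4, 3, 1, 5]
After 8 (swap(5, 4)): [2, 0, 4, 3, 5, 1]
After 9 (swap(0, 4)): [5, 0, 4, 3, 2, 1]
After 10 (reverse(2, 5)): [5, 0, 1, 2, 3, 4]
After 11 (swap(4, 3)): [5, 0, 1, 3, 2, 4]
After 12 (swap(5, 0)): [4, 0, 1, 3, 2, 5]
After 13 (swap(3, 4)): [4, 0, 1, 2, 3, 5]
After 14 (rotate_left(1, 5, k=2)): [4, 2, 3, 5, 0, 1]
After 15 (rotate_left(3, 5, k=2)): [4, 2, 3, 1, 5, 0]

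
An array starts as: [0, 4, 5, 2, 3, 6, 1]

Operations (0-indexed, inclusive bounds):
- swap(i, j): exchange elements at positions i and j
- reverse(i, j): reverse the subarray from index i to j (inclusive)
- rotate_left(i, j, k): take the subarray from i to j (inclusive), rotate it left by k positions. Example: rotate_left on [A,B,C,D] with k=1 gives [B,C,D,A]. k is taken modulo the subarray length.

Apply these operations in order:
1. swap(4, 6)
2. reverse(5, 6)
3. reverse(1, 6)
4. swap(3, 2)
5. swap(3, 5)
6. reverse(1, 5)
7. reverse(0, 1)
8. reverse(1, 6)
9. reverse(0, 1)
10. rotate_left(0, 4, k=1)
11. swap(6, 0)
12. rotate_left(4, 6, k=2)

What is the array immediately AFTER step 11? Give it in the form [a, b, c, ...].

Answer: [0, 6, 1, 5, 4, 2, 3]

Derivation:
After 1 (swap(4, 6)): [0, 4, 5, 2, 1, 6, 3]
After 2 (reverse(5, 6)): [0, 4, 5, 2, 1, 3, 6]
After 3 (reverse(1, 6)): [0, 6, 3, 1, 2, 5, 4]
After 4 (swap(3, 2)): [0, 6, 1, 3, 2, 5, 4]
After 5 (swap(3, 5)): [0, 6, 1, 5, 2, 3, 4]
After 6 (reverse(1, 5)): [0, 3, 2, 5, 1, 6, 4]
After 7 (reverse(0, 1)): [3, 0, 2, 5, 1, 6, 4]
After 8 (reverse(1, 6)): [3, 4, 6, 1, 5, 2, 0]
After 9 (reverse(0, 1)): [4, 3, 6, 1, 5, 2, 0]
After 10 (rotate_left(0, 4, k=1)): [3, 6, 1, 5, 4, 2, 0]
After 11 (swap(6, 0)): [0, 6, 1, 5, 4, 2, 3]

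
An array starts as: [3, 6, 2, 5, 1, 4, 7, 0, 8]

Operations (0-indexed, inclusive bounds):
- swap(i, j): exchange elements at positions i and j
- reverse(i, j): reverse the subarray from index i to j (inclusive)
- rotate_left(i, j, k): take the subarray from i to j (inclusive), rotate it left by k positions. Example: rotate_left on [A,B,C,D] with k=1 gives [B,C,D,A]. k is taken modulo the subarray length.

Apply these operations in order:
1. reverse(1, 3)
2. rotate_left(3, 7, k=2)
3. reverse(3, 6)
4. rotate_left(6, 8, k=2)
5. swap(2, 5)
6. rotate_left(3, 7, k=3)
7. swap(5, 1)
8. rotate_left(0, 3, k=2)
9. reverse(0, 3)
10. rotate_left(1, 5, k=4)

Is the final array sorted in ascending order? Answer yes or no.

After 1 (reverse(1, 3)): [3, 5, 2, 6, 1, 4, 7, 0, 8]
After 2 (rotate_left(3, 7, k=2)): [3, 5, 2, 4, 7, 0, 6, 1, 8]
After 3 (reverse(3, 6)): [3, 5, 2, 6, 0, 7, 4, 1, 8]
After 4 (rotate_left(6, 8, k=2)): [3, 5, 2, 6, 0, 7, 8, 4, 1]
After 5 (swap(2, 5)): [3, 5, 7, 6, 0, 2, 8, 4, 1]
After 6 (rotate_left(3, 7, k=3)): [3, 5, 7, 8, 4, 6, 0, 2, 1]
After 7 (swap(5, 1)): [3, 6, 7, 8, 4, 5, 0, 2, 1]
After 8 (rotate_left(0, 3, k=2)): [7, 8, 3, 6, 4, 5, 0, 2, 1]
After 9 (reverse(0, 3)): [6, 3, 8, 7, 4, 5, 0, 2, 1]
After 10 (rotate_left(1, 5, k=4)): [6, 5, 3, 8, 7, 4, 0, 2, 1]

Answer: no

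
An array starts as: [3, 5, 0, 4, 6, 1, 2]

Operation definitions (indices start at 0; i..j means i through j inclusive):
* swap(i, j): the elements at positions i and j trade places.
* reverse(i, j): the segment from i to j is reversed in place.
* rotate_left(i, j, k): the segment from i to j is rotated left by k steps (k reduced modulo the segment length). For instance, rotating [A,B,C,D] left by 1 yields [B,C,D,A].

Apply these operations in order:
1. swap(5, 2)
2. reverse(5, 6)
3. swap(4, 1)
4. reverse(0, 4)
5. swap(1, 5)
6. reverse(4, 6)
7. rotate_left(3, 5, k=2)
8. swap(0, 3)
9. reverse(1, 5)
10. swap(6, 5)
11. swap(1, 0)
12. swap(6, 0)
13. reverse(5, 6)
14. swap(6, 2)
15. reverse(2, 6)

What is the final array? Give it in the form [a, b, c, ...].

Answer: [2, 4, 6, 0, 1, 5, 3]

Derivation:
After 1 (swap(5, 2)): [3, 5, 1, 4, 6, 0, 2]
After 2 (reverse(5, 6)): [3, 5, 1, 4, 6, 2, 0]
After 3 (swap(4, 1)): [3, 6, 1, 4, 5, 2, 0]
After 4 (reverse(0, 4)): [5, 4, 1, 6, 3, 2, 0]
After 5 (swap(1, 5)): [5, 2, 1, 6, 3, 4, 0]
After 6 (reverse(4, 6)): [5, 2, 1, 6, 0, 4, 3]
After 7 (rotate_left(3, 5, k=2)): [5, 2, 1, 4, 6, 0, 3]
After 8 (swap(0, 3)): [4, 2, 1, 5, 6, 0, 3]
After 9 (reverse(1, 5)): [4, 0, 6, 5, 1, 2, 3]
After 10 (swap(6, 5)): [4, 0, 6, 5, 1, 3, 2]
After 11 (swap(1, 0)): [0, 4, 6, 5, 1, 3, 2]
After 12 (swap(6, 0)): [2, 4, 6, 5, 1, 3, 0]
After 13 (reverse(5, 6)): [2, 4, 6, 5, 1, 0, 3]
After 14 (swap(6, 2)): [2, 4, 3, 5, 1, 0, 6]
After 15 (reverse(2, 6)): [2, 4, 6, 0, 1, 5, 3]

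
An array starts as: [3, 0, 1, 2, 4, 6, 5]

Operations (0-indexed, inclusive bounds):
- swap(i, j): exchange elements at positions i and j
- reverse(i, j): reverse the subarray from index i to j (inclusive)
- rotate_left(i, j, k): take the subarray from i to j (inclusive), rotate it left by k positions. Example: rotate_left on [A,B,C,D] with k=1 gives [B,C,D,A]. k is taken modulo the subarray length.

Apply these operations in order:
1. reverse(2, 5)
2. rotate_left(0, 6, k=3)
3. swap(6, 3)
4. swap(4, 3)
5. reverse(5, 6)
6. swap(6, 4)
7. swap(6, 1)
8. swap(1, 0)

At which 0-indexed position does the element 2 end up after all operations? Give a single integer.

Answer: 6

Derivation:
After 1 (reverse(2, 5)): [3, 0, 6, 4, 2, 1, 5]
After 2 (rotate_left(0, 6, k=3)): [4, 2, 1, 5, 3, 0, 6]
After 3 (swap(6, 3)): [4, 2, 1, 6, 3, 0, 5]
After 4 (swap(4, 3)): [4, 2, 1, 3, 6, 0, 5]
After 5 (reverse(5, 6)): [4, 2, 1, 3, 6, 5, 0]
After 6 (swap(6, 4)): [4, 2, 1, 3, 0, 5, 6]
After 7 (swap(6, 1)): [4, 6, 1, 3, 0, 5, 2]
After 8 (swap(1, 0)): [6, 4, 1, 3, 0, 5, 2]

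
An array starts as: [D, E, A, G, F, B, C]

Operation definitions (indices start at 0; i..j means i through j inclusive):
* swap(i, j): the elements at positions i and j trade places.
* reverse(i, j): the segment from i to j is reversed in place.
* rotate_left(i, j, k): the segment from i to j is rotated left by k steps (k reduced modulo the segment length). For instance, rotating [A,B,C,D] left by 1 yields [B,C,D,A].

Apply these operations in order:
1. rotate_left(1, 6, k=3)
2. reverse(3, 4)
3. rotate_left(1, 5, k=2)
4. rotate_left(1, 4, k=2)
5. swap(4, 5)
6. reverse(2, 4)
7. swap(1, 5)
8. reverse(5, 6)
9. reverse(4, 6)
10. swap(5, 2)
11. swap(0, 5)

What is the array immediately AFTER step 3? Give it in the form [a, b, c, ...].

After 1 (rotate_left(1, 6, k=3)): [D, F, B, C, E, A, G]
After 2 (reverse(3, 4)): [D, F, B, E, C, A, G]
After 3 (rotate_left(1, 5, k=2)): [D, E, C, A, F, B, G]

Answer: [D, E, C, A, F, B, G]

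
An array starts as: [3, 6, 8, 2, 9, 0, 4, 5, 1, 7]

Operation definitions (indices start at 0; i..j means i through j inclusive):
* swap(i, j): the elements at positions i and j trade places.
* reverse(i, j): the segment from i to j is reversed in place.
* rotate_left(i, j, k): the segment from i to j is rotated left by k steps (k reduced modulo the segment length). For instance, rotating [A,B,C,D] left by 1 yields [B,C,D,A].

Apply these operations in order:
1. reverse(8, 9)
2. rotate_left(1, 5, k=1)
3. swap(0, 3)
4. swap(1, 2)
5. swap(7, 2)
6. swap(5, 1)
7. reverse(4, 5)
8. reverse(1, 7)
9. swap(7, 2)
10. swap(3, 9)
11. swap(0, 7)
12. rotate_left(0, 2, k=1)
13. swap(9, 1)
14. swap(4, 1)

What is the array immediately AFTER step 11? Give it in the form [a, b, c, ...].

Answer: [4, 8, 6, 1, 2, 3, 5, 9, 7, 0]

Derivation:
After 1 (reverse(8, 9)): [3, 6, 8, 2, 9, 0, 4, 5, 7, 1]
After 2 (rotate_left(1, 5, k=1)): [3, 8, 2, 9, 0, 6, 4, 5, 7, 1]
After 3 (swap(0, 3)): [9, 8, 2, 3, 0, 6, 4, 5, 7, 1]
After 4 (swap(1, 2)): [9, 2, 8, 3, 0, 6, 4, 5, 7, 1]
After 5 (swap(7, 2)): [9, 2, 5, 3, 0, 6, 4, 8, 7, 1]
After 6 (swap(5, 1)): [9, 6, 5, 3, 0, 2, 4, 8, 7, 1]
After 7 (reverse(4, 5)): [9, 6, 5, 3, 2, 0, 4, 8, 7, 1]
After 8 (reverse(1, 7)): [9, 8, 4, 0, 2, 3, 5, 6, 7, 1]
After 9 (swap(7, 2)): [9, 8, 6, 0, 2, 3, 5, 4, 7, 1]
After 10 (swap(3, 9)): [9, 8, 6, 1, 2, 3, 5, 4, 7, 0]
After 11 (swap(0, 7)): [4, 8, 6, 1, 2, 3, 5, 9, 7, 0]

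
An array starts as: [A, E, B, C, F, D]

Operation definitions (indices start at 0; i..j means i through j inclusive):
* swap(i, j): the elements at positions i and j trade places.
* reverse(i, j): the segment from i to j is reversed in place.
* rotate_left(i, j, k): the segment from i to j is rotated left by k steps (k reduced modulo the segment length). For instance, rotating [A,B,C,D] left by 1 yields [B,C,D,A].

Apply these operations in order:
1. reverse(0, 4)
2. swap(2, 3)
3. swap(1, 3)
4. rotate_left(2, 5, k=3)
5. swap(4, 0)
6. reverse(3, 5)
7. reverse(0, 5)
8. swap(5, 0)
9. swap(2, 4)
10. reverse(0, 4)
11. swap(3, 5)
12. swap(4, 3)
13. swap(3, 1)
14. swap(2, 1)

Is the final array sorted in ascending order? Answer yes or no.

After 1 (reverse(0, 4)): [F, C, B, E, A, D]
After 2 (swap(2, 3)): [F, C, E, B, A, D]
After 3 (swap(1, 3)): [F, B, E, C, A, D]
After 4 (rotate_left(2, 5, k=3)): [F, B, D, E, C, A]
After 5 (swap(4, 0)): [C, B, D, E, F, A]
After 6 (reverse(3, 5)): [C, B, D, A, F, E]
After 7 (reverse(0, 5)): [E, F, A, D, B, C]
After 8 (swap(5, 0)): [C, F, A, D, B, E]
After 9 (swap(2, 4)): [C, F, B, D, A, E]
After 10 (reverse(0, 4)): [A, D, B, F, C, E]
After 11 (swap(3, 5)): [A, D, B, E, C, F]
After 12 (swap(4, 3)): [A, D, B, C, E, F]
After 13 (swap(3, 1)): [A, C, B, D, E, F]
After 14 (swap(2, 1)): [A, B, C, D, E, F]

Answer: yes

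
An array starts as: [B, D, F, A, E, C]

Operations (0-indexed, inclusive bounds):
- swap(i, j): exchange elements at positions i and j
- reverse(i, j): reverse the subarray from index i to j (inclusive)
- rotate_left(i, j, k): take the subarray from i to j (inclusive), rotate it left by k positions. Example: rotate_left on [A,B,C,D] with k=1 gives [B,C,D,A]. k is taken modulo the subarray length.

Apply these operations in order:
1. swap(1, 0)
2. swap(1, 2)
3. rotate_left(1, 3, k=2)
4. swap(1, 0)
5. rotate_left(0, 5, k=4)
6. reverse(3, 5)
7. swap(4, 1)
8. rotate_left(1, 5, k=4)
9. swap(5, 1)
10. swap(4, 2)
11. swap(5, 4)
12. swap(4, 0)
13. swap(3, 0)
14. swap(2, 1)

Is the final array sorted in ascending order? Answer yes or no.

Answer: yes

Derivation:
After 1 (swap(1, 0)): [D, B, F, A, E, C]
After 2 (swap(1, 2)): [D, F, B, A, E, C]
After 3 (rotate_left(1, 3, k=2)): [D, A, F, B, E, C]
After 4 (swap(1, 0)): [A, D, F, B, E, C]
After 5 (rotate_left(0, 5, k=4)): [E, C, A, D, F, B]
After 6 (reverse(3, 5)): [E, C, A, B, F, D]
After 7 (swap(4, 1)): [E, F, A, B, C, D]
After 8 (rotate_left(1, 5, k=4)): [E, D, F, A, B, C]
After 9 (swap(5, 1)): [E, C, F, A, B, D]
After 10 (swap(4, 2)): [E, C, B, A, F, D]
After 11 (swap(5, 4)): [E, C, B, A, D, F]
After 12 (swap(4, 0)): [D, C, B, A, E, F]
After 13 (swap(3, 0)): [A, C, B, D, E, F]
After 14 (swap(2, 1)): [A, B, C, D, E, F]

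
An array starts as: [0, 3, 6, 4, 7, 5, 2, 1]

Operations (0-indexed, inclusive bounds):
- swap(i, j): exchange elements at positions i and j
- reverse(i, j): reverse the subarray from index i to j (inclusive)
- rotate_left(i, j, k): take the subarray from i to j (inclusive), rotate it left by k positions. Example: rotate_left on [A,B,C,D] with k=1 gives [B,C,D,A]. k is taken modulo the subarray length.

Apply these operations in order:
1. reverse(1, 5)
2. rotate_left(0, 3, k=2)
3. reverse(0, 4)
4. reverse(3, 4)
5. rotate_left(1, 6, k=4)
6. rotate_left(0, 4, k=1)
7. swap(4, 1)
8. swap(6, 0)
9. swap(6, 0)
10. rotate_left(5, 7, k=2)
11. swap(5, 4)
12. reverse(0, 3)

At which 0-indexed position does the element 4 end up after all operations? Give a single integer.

After 1 (reverse(1, 5)): [0, 5, 7, 4, 6, 3, 2, 1]
After 2 (rotate_left(0, 3, k=2)): [7, 4, 0, 5, 6, 3, 2, 1]
After 3 (reverse(0, 4)): [6, 5, 0, 4, 7, 3, 2, 1]
After 4 (reverse(3, 4)): [6, 5, 0, 7, 4, 3, 2, 1]
After 5 (rotate_left(1, 6, k=4)): [6, 3, 2, 5, 0, 7, 4, 1]
After 6 (rotate_left(0, 4, k=1)): [3, 2, 5, 0, 6, 7, 4, 1]
After 7 (swap(4, 1)): [3, 6, 5, 0, 2, 7, 4, 1]
After 8 (swap(6, 0)): [4, 6, 5, 0, 2, 7, 3, 1]
After 9 (swap(6, 0)): [3, 6, 5, 0, 2, 7, 4, 1]
After 10 (rotate_left(5, 7, k=2)): [3, 6, 5, 0, 2, 1, 7, 4]
After 11 (swap(5, 4)): [3, 6, 5, 0, 1, 2, 7, 4]
After 12 (reverse(0, 3)): [0, 5, 6, 3, 1, 2, 7, 4]

Answer: 7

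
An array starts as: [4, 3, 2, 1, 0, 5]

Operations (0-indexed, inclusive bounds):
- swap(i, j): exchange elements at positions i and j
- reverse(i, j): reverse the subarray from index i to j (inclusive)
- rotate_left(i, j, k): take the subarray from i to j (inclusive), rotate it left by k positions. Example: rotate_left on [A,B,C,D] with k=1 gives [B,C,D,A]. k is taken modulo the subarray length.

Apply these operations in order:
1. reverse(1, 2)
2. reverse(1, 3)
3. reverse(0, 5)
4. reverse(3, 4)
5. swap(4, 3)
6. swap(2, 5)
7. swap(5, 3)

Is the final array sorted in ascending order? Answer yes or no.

After 1 (reverse(1, 2)): [4, 2, 3, 1, 0, 5]
After 2 (reverse(1, 3)): [4, 1, 3, 2, 0, 5]
After 3 (reverse(0, 5)): [5, 0, 2, 3, 1, 4]
After 4 (reverse(3, 4)): [5, 0, 2, 1, 3, 4]
After 5 (swap(4, 3)): [5, 0, 2, 3, 1, 4]
After 6 (swap(2, 5)): [5, 0, 4, 3, 1, 2]
After 7 (swap(5, 3)): [5, 0, 4, 2, 1, 3]

Answer: no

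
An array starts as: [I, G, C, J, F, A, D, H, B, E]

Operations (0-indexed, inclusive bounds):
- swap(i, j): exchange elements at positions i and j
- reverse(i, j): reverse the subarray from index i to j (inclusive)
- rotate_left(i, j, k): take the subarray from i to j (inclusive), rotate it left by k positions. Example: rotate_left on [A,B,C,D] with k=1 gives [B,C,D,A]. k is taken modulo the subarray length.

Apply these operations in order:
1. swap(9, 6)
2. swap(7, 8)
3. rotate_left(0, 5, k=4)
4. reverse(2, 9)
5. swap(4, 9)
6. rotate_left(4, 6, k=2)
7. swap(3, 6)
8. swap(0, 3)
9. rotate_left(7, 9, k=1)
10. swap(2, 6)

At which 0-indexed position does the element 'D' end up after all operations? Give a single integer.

Answer: 6

Derivation:
After 1 (swap(9, 6)): [I, G, C, J, F, A, E, H, B, D]
After 2 (swap(7, 8)): [I, G, C, J, F, A, E, B, H, D]
After 3 (rotate_left(0, 5, k=4)): [F, A, I, G, C, J, E, B, H, D]
After 4 (reverse(2, 9)): [F, A, D, H, B, E, J, C, G, I]
After 5 (swap(4, 9)): [F, A, D, H, I, E, J, C, G, B]
After 6 (rotate_left(4, 6, k=2)): [F, A, D, H, J, I, E, C, G, B]
After 7 (swap(3, 6)): [F, A, D, E, J, I, H, C, G, B]
After 8 (swap(0, 3)): [E, A, D, F, J, I, H, C, G, B]
After 9 (rotate_left(7, 9, k=1)): [E, A, D, F, J, I, H, G, B, C]
After 10 (swap(2, 6)): [E, A, H, F, J, I, D, G, B, C]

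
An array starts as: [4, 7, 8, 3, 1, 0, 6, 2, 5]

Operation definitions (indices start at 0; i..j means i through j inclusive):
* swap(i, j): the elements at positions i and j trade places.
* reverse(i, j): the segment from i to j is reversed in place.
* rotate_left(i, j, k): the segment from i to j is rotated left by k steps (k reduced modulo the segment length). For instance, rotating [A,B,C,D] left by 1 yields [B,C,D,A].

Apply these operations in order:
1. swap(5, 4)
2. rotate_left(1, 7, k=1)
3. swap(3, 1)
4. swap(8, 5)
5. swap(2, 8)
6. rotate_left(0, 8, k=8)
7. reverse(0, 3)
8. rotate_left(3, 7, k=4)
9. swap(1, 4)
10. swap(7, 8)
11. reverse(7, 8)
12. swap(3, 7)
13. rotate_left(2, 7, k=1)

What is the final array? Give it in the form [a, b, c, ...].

Answer: [6, 3, 5, 0, 8, 1, 2, 4, 7]

Derivation:
After 1 (swap(5, 4)): [4, 7, 8, 3, 0, 1, 6, 2, 5]
After 2 (rotate_left(1, 7, k=1)): [4, 8, 3, 0, 1, 6, 2, 7, 5]
After 3 (swap(3, 1)): [4, 0, 3, 8, 1, 6, 2, 7, 5]
After 4 (swap(8, 5)): [4, 0, 3, 8, 1, 5, 2, 7, 6]
After 5 (swap(2, 8)): [4, 0, 6, 8, 1, 5, 2, 7, 3]
After 6 (rotate_left(0, 8, k=8)): [3, 4, 0, 6, 8, 1, 5, 2, 7]
After 7 (reverse(0, 3)): [6, 0, 4, 3, 8, 1, 5, 2, 7]
After 8 (rotate_left(3, 7, k=4)): [6, 0, 4, 2, 3, 8, 1, 5, 7]
After 9 (swap(1, 4)): [6, 3, 4, 2, 0, 8, 1, 5, 7]
After 10 (swap(7, 8)): [6, 3, 4, 2, 0, 8, 1, 7, 5]
After 11 (reverse(7, 8)): [6, 3, 4, 2, 0, 8, 1, 5, 7]
After 12 (swap(3, 7)): [6, 3, 4, 5, 0, 8, 1, 2, 7]
After 13 (rotate_left(2, 7, k=1)): [6, 3, 5, 0, 8, 1, 2, 4, 7]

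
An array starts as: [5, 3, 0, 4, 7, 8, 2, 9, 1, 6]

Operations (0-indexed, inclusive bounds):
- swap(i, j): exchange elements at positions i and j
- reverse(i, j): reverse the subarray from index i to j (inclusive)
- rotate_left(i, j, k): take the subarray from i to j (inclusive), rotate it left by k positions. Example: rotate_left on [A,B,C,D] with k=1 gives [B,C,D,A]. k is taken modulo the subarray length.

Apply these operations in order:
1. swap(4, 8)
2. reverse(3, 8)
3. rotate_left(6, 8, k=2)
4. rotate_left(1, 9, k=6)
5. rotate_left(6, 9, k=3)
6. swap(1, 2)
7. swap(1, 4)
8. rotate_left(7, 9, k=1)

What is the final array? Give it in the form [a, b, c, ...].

After 1 (swap(4, 8)): [5, 3, 0, 4, 1, 8, 2, 9, 7, 6]
After 2 (reverse(3, 8)): [5, 3, 0, 7, 9, 2, 8, 1, 4, 6]
After 3 (rotate_left(6, 8, k=2)): [5, 3, 0, 7, 9, 2, 4, 8, 1, 6]
After 4 (rotate_left(1, 9, k=6)): [5, 8, 1, 6, 3, 0, 7, 9, 2, 4]
After 5 (rotate_left(6, 9, k=3)): [5, 8, 1, 6, 3, 0, 4, 7, 9, 2]
After 6 (swap(1, 2)): [5, 1, 8, 6, 3, 0, 4, 7, 9, 2]
After 7 (swap(1, 4)): [5, 3, 8, 6, 1, 0, 4, 7, 9, 2]
After 8 (rotate_left(7, 9, k=1)): [5, 3, 8, 6, 1, 0, 4, 9, 2, 7]

Answer: [5, 3, 8, 6, 1, 0, 4, 9, 2, 7]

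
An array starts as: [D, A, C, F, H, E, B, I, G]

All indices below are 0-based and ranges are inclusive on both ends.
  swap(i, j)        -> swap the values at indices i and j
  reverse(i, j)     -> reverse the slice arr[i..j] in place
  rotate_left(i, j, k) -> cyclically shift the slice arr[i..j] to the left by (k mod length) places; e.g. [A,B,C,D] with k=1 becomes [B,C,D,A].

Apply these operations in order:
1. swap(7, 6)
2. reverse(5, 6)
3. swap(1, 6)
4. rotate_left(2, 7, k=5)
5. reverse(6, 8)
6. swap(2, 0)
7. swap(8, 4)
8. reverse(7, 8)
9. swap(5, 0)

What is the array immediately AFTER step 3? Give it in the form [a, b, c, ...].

Answer: [D, E, C, F, H, I, A, B, G]

Derivation:
After 1 (swap(7, 6)): [D, A, C, F, H, E, I, B, G]
After 2 (reverse(5, 6)): [D, A, C, F, H, I, E, B, G]
After 3 (swap(1, 6)): [D, E, C, F, H, I, A, B, G]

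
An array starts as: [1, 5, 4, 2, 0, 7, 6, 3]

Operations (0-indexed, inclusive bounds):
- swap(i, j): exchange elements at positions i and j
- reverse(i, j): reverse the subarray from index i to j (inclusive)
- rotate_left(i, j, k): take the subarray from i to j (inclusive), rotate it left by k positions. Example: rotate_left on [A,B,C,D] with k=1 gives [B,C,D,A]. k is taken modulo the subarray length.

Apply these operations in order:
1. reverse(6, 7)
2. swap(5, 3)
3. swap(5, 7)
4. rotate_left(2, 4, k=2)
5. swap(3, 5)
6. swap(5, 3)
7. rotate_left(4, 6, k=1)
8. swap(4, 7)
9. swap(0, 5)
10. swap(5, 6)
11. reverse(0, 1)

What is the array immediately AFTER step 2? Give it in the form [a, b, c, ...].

Answer: [1, 5, 4, 7, 0, 2, 3, 6]

Derivation:
After 1 (reverse(6, 7)): [1, 5, 4, 2, 0, 7, 3, 6]
After 2 (swap(5, 3)): [1, 5, 4, 7, 0, 2, 3, 6]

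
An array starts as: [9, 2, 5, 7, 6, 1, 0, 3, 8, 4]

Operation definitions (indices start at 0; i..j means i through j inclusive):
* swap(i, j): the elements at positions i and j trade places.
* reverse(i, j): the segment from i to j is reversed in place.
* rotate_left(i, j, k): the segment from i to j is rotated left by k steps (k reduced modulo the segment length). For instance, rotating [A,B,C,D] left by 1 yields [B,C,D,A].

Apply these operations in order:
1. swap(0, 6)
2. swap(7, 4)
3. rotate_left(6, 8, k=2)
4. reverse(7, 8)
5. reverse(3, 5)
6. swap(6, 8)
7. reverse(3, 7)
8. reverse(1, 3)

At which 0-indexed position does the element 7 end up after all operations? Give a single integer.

Answer: 5

Derivation:
After 1 (swap(0, 6)): [0, 2, 5, 7, 6, 1, 9, 3, 8, 4]
After 2 (swap(7, 4)): [0, 2, 5, 7, 3, 1, 9, 6, 8, 4]
After 3 (rotate_left(6, 8, k=2)): [0, 2, 5, 7, 3, 1, 8, 9, 6, 4]
After 4 (reverse(7, 8)): [0, 2, 5, 7, 3, 1, 8, 6, 9, 4]
After 5 (reverse(3, 5)): [0, 2, 5, 1, 3, 7, 8, 6, 9, 4]
After 6 (swap(6, 8)): [0, 2, 5, 1, 3, 7, 9, 6, 8, 4]
After 7 (reverse(3, 7)): [0, 2, 5, 6, 9, 7, 3, 1, 8, 4]
After 8 (reverse(1, 3)): [0, 6, 5, 2, 9, 7, 3, 1, 8, 4]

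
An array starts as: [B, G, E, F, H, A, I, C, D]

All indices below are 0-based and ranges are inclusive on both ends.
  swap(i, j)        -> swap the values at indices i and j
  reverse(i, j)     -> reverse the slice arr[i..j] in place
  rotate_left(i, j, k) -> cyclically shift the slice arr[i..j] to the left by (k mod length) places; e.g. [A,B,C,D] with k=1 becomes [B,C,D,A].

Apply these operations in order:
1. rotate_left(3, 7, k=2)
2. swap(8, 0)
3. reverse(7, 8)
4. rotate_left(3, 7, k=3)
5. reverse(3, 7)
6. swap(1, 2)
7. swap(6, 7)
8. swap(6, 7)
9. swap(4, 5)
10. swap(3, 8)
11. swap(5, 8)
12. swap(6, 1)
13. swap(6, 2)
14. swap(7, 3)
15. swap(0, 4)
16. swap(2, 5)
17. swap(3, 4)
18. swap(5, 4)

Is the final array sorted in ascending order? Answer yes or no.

Answer: yes

Derivation:
After 1 (rotate_left(3, 7, k=2)): [B, G, E, A, I, C, F, H, D]
After 2 (swap(8, 0)): [D, G, E, A, I, C, F, H, B]
After 3 (reverse(7, 8)): [D, G, E, A, I, C, F, B, H]
After 4 (rotate_left(3, 7, k=3)): [D, G, E, F, B, A, I, C, H]
After 5 (reverse(3, 7)): [D, G, E, C, I, A, B, F, H]
After 6 (swap(1, 2)): [D, E, G, C, I, A, B, F, H]
After 7 (swap(6, 7)): [D, E, G, C, I, A, F, B, H]
After 8 (swap(6, 7)): [D, E, G, C, I, A, B, F, H]
After 9 (swap(4, 5)): [D, E, G, C, A, I, B, F, H]
After 10 (swap(3, 8)): [D, E, G, H, A, I, B, F, C]
After 11 (swap(5, 8)): [D, E, G, H, A, C, B, F, I]
After 12 (swap(6, 1)): [D, B, G, H, A, C, E, F, I]
After 13 (swap(6, 2)): [D, B, E, H, A, C, G, F, I]
After 14 (swap(7, 3)): [D, B, E, F, A, C, G, H, I]
After 15 (swap(0, 4)): [A, B, E, F, D, C, G, H, I]
After 16 (swap(2, 5)): [A, B, C, F, D, E, G, H, I]
After 17 (swap(3, 4)): [A, B, C, D, F, E, G, H, I]
After 18 (swap(5, 4)): [A, B, C, D, E, F, G, H, I]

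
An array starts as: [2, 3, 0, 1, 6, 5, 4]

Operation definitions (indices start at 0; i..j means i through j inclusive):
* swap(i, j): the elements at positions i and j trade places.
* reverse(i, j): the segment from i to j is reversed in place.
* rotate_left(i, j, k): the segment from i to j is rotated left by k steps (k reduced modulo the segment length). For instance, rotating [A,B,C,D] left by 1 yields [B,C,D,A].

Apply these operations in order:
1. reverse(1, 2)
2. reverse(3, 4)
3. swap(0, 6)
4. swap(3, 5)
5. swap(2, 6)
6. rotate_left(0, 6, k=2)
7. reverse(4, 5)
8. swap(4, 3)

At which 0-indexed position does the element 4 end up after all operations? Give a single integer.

Answer: 3

Derivation:
After 1 (reverse(1, 2)): [2, 0, 3, 1, 6, 5, 4]
After 2 (reverse(3, 4)): [2, 0, 3, 6, 1, 5, 4]
After 3 (swap(0, 6)): [4, 0, 3, 6, 1, 5, 2]
After 4 (swap(3, 5)): [4, 0, 3, 5, 1, 6, 2]
After 5 (swap(2, 6)): [4, 0, 2, 5, 1, 6, 3]
After 6 (rotate_left(0, 6, k=2)): [2, 5, 1, 6, 3, 4, 0]
After 7 (reverse(4, 5)): [2, 5, 1, 6, 4, 3, 0]
After 8 (swap(4, 3)): [2, 5, 1, 4, 6, 3, 0]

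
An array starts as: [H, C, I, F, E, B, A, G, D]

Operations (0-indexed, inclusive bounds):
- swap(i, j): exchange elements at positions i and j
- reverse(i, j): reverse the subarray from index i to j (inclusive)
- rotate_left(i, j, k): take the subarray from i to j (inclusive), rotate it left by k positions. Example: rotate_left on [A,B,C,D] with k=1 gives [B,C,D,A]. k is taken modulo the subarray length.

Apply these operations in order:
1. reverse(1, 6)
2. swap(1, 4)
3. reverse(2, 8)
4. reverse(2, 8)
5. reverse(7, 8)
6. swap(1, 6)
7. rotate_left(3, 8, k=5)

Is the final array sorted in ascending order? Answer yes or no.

Answer: no

Derivation:
After 1 (reverse(1, 6)): [H, A, B, E, F, I, C, G, D]
After 2 (swap(1, 4)): [H, F, B, E, A, I, C, G, D]
After 3 (reverse(2, 8)): [H, F, D, G, C, I, A, E, B]
After 4 (reverse(2, 8)): [H, F, B, E, A, I, C, G, D]
After 5 (reverse(7, 8)): [H, F, B, E, A, I, C, D, G]
After 6 (swap(1, 6)): [H, C, B, E, A, I, F, D, G]
After 7 (rotate_left(3, 8, k=5)): [H, C, B, G, E, A, I, F, D]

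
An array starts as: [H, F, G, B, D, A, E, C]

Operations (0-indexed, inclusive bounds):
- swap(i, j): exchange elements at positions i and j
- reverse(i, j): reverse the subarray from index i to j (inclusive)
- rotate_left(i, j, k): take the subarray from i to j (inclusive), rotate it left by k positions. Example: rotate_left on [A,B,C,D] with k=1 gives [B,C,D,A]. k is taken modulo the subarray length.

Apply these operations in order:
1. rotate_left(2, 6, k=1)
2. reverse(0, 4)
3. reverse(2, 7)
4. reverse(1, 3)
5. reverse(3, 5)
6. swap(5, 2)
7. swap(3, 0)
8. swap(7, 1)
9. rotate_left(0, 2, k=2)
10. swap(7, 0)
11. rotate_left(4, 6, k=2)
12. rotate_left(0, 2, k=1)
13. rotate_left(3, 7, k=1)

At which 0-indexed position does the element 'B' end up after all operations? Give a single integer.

Answer: 1

Derivation:
After 1 (rotate_left(2, 6, k=1)): [H, F, B, D, A, E, G, C]
After 2 (reverse(0, 4)): [A, D, B, F, H, E, G, C]
After 3 (reverse(2, 7)): [A, D, C, G, E, H, F, B]
After 4 (reverse(1, 3)): [A, G, C, D, E, H, F, B]
After 5 (reverse(3, 5)): [A, G, C, H, E, D, F, B]
After 6 (swap(5, 2)): [A, G, D, H, E, C, F, B]
After 7 (swap(3, 0)): [H, G, D, A, E, C, F, B]
After 8 (swap(7, 1)): [H, B, D, A, E, C, F, G]
After 9 (rotate_left(0, 2, k=2)): [D, H, B, A, E, C, F, G]
After 10 (swap(7, 0)): [G, H, B, A, E, C, F, D]
After 11 (rotate_left(4, 6, k=2)): [G, H, B, A, F, E, C, D]
After 12 (rotate_left(0, 2, k=1)): [H, B, G, A, F, E, C, D]
After 13 (rotate_left(3, 7, k=1)): [H, B, G, F, E, C, D, A]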